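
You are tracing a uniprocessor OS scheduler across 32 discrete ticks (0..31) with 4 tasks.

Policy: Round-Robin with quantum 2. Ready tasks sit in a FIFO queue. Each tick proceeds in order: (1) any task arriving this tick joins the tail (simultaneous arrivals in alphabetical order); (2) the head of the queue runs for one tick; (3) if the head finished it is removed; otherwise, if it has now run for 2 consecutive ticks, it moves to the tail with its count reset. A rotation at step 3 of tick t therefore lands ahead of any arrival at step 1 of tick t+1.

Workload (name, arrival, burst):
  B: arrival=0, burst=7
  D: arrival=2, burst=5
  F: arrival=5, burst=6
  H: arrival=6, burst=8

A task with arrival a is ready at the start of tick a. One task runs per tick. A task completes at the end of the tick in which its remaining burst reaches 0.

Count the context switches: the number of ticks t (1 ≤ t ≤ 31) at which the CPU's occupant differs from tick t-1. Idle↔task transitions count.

t=0: queue=[B] q_used=0 → run B
t=1: queue=[B] q_used=1 → run B
t=2: queue=[B,D] q_used=0 → run B
t=3: queue=[B,D] q_used=1 → run B
t=4: queue=[D,B] q_used=0 → run D
t=5: queue=[D,B,F] q_used=1 → run D
t=6: queue=[B,F,D,H] q_used=0 → run B
t=7: queue=[B,F,D,H] q_used=1 → run B
t=8: queue=[F,D,H,B] q_used=0 → run F
t=9: queue=[F,D,H,B] q_used=1 → run F
t=10: queue=[D,H,B,F] q_used=0 → run D
t=11: queue=[D,H,B,F] q_used=1 → run D
t=12: queue=[H,B,F,D] q_used=0 → run H
t=13: queue=[H,B,F,D] q_used=1 → run H
t=14: queue=[B,F,D,H] q_used=0 → run B
t=15: queue=[F,D,H] q_used=0 → run F
t=16: queue=[F,D,H] q_used=1 → run F
t=17: queue=[D,H,F] q_used=0 → run D
t=18: queue=[H,F] q_used=0 → run H
t=19: queue=[H,F] q_used=1 → run H
t=20: queue=[F,H] q_used=0 → run F
t=21: queue=[F,H] q_used=1 → run F
t=22: queue=[H] q_used=0 → run H
t=23: queue=[H] q_used=1 → run H
t=24: queue=[H] q_used=0 → run H
t=25: queue=[H] q_used=1 → run H
t=26: (idle)
t=27: (idle)
t=28: (idle)
t=29: (idle)
t=30: (idle)
t=31: (idle)

context switches = 12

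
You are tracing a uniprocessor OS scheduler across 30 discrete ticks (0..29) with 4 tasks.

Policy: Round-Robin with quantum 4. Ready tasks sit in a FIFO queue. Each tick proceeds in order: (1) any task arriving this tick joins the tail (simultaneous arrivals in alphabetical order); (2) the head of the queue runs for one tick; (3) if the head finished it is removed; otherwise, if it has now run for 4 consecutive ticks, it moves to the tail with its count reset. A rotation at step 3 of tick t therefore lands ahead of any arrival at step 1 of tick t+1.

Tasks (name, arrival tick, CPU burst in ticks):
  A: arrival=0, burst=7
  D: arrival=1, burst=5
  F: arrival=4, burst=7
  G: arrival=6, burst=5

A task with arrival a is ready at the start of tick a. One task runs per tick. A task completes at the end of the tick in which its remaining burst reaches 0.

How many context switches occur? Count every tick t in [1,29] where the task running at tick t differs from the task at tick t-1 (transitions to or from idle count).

context switches = 8

t=0: queue=[A] q_used=0 → run A
t=1: queue=[A,D] q_used=1 → run A
t=2: queue=[A,D] q_used=2 → run A
t=3: queue=[A,D] q_used=3 → run A
t=4: queue=[D,A,F] q_used=0 → run D
t=5: queue=[D,A,F] q_used=1 → run D
t=6: queue=[D,A,F,G] q_used=2 → run D
t=7: queue=[D,A,F,G] q_used=3 → run D
t=8: queue=[A,F,G,D] q_used=0 → run A
t=9: queue=[A,F,G,D] q_used=1 → run A
t=10: queue=[A,F,G,D] q_used=2 → run A
t=11: queue=[F,G,D] q_used=0 → run F
t=12: queue=[F,G,D] q_used=1 → run F
t=13: queue=[F,G,D] q_used=2 → run F
t=14: queue=[F,G,D] q_used=3 → run F
t=15: queue=[G,D,F] q_used=0 → run G
t=16: queue=[G,D,F] q_used=1 → run G
t=17: queue=[G,D,F] q_used=2 → run G
t=18: queue=[G,D,F] q_used=3 → run G
t=19: queue=[D,F,G] q_used=0 → run D
t=20: queue=[F,G] q_used=0 → run F
t=21: queue=[F,G] q_used=1 → run F
t=22: queue=[F,G] q_used=2 → run F
t=23: queue=[G] q_used=0 → run G
t=24: (idle)
t=25: (idle)
t=26: (idle)
t=27: (idle)
t=28: (idle)
t=29: (idle)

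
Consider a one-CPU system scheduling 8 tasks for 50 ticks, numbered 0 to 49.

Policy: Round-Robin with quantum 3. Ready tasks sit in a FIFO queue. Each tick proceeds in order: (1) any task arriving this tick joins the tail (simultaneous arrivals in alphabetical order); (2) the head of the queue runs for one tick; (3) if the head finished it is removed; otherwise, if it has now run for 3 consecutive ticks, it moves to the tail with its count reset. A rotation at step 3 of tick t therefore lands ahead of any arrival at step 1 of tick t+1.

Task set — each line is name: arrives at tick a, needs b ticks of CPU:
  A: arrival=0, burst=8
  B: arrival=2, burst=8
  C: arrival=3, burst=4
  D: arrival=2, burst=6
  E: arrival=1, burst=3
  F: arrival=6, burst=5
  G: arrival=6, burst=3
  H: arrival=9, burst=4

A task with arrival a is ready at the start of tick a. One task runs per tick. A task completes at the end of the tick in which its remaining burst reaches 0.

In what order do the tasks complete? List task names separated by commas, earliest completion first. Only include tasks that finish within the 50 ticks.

t=0: queue=[A] q_used=0 → run A
t=1: queue=[A,E] q_used=1 → run A
t=2: queue=[A,E,B,D] q_used=2 → run A
t=3: queue=[E,B,D,A,C] q_used=0 → run E
t=4: queue=[E,B,D,A,C] q_used=1 → run E
t=5: queue=[E,B,D,A,C] q_used=2 → run E
t=6: queue=[B,D,A,C,F,G] q_used=0 → run B
t=7: queue=[B,D,A,C,F,G] q_used=1 → run B
t=8: queue=[B,D,A,C,F,G] q_used=2 → run B
t=9: queue=[D,A,C,F,G,B,H] q_used=0 → run D
t=10: queue=[D,A,C,F,G,B,H] q_used=1 → run D
t=11: queue=[D,A,C,F,G,B,H] q_used=2 → run D
t=12: queue=[A,C,F,G,B,H,D] q_used=0 → run A
t=13: queue=[A,C,F,G,B,H,D] q_used=1 → run A
t=14: queue=[A,C,F,G,B,H,D] q_used=2 → run A
t=15: queue=[C,F,G,B,H,D,A] q_used=0 → run C
t=16: queue=[C,F,G,B,H,D,A] q_used=1 → run C
t=17: queue=[C,F,G,B,H,D,A] q_used=2 → run C
t=18: queue=[F,G,B,H,D,A,C] q_used=0 → run F
t=19: queue=[F,G,B,H,D,A,C] q_used=1 → run F
t=20: queue=[F,G,B,H,D,A,C] q_used=2 → run F
t=21: queue=[G,B,H,D,A,C,F] q_used=0 → run G
t=22: queue=[G,B,H,D,A,C,F] q_used=1 → run G
t=23: queue=[G,B,H,D,A,C,F] q_used=2 → run G
t=24: queue=[B,H,D,A,C,F] q_used=0 → run B
t=25: queue=[B,H,D,A,C,F] q_used=1 → run B
t=26: queue=[B,H,D,A,C,F] q_used=2 → run B
t=27: queue=[H,D,A,C,F,B] q_used=0 → run H
t=28: queue=[H,D,A,C,F,B] q_used=1 → run H
t=29: queue=[H,D,A,C,F,B] q_used=2 → run H
t=30: queue=[D,A,C,F,B,H] q_used=0 → run D
t=31: queue=[D,A,C,F,B,H] q_used=1 → run D
t=32: queue=[D,A,C,F,B,H] q_used=2 → run D
t=33: queue=[A,C,F,B,H] q_used=0 → run A
t=34: queue=[A,C,F,B,H] q_used=1 → run A
t=35: queue=[C,F,B,H] q_used=0 → run C
t=36: queue=[F,B,H] q_used=0 → run F
t=37: queue=[F,B,H] q_used=1 → run F
t=38: queue=[B,H] q_used=0 → run B
t=39: queue=[B,H] q_used=1 → run B
t=40: queue=[H] q_used=0 → run H
t=41: (idle)
t=42: (idle)
t=43: (idle)
t=44: (idle)
t=45: (idle)
t=46: (idle)
t=47: (idle)
t=48: (idle)
t=49: (idle)

completion order = E, G, D, A, C, F, B, H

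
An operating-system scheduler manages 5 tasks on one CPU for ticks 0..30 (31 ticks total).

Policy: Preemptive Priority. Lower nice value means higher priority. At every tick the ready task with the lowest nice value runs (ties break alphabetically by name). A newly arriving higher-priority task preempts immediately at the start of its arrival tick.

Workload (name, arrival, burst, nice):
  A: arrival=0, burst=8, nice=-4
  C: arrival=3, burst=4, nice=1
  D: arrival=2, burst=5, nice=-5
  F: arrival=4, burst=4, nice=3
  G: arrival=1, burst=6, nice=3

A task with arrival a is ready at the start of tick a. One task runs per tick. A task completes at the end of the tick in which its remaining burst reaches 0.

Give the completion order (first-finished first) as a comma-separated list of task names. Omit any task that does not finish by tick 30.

completion order = D, A, C, F, G

t=0: ready={A} → run A
t=1: ready={A,G} → run A
t=2: ready={A,D,G} → run D
t=3: ready={A,C,D,G} → run D
t=4: ready={A,C,D,F,G} → run D
t=5: ready={A,C,D,F,G} → run D
t=6: ready={A,C,D,F,G} → run D
t=7: ready={A,C,F,G} → run A
t=8: ready={A,C,F,G} → run A
t=9: ready={A,C,F,G} → run A
t=10: ready={A,C,F,G} → run A
t=11: ready={A,C,F,G} → run A
t=12: ready={A,C,F,G} → run A
t=13: ready={C,F,G} → run C
t=14: ready={C,F,G} → run C
t=15: ready={C,F,G} → run C
t=16: ready={C,F,G} → run C
t=17: ready={F,G} → run F
t=18: ready={F,G} → run F
t=19: ready={F,G} → run F
t=20: ready={F,G} → run F
t=21: ready={G} → run G
t=22: ready={G} → run G
t=23: ready={G} → run G
t=24: ready={G} → run G
t=25: ready={G} → run G
t=26: ready={G} → run G
t=27: (idle)
t=28: (idle)
t=29: (idle)
t=30: (idle)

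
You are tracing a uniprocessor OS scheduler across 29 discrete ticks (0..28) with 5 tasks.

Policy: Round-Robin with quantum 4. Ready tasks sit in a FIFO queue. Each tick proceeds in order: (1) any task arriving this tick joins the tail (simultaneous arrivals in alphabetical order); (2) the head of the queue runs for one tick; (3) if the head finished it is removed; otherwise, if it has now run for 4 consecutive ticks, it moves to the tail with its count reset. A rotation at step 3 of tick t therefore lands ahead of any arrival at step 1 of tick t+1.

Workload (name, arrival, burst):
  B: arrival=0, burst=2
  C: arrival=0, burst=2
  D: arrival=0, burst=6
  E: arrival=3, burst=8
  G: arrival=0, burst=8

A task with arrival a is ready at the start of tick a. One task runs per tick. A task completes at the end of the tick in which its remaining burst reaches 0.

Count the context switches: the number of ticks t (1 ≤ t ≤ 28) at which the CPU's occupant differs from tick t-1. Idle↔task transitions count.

t=0: queue=[B,C,D,G] q_used=0 → run B
t=1: queue=[B,C,D,G] q_used=1 → run B
t=2: queue=[C,D,G] q_used=0 → run C
t=3: queue=[C,D,G,E] q_used=1 → run C
t=4: queue=[D,G,E] q_used=0 → run D
t=5: queue=[D,G,E] q_used=1 → run D
t=6: queue=[D,G,E] q_used=2 → run D
t=7: queue=[D,G,E] q_used=3 → run D
t=8: queue=[G,E,D] q_used=0 → run G
t=9: queue=[G,E,D] q_used=1 → run G
t=10: queue=[G,E,D] q_used=2 → run G
t=11: queue=[G,E,D] q_used=3 → run G
t=12: queue=[E,D,G] q_used=0 → run E
t=13: queue=[E,D,G] q_used=1 → run E
t=14: queue=[E,D,G] q_used=2 → run E
t=15: queue=[E,D,G] q_used=3 → run E
t=16: queue=[D,G,E] q_used=0 → run D
t=17: queue=[D,G,E] q_used=1 → run D
t=18: queue=[G,E] q_used=0 → run G
t=19: queue=[G,E] q_used=1 → run G
t=20: queue=[G,E] q_used=2 → run G
t=21: queue=[G,E] q_used=3 → run G
t=22: queue=[E] q_used=0 → run E
t=23: queue=[E] q_used=1 → run E
t=24: queue=[E] q_used=2 → run E
t=25: queue=[E] q_used=3 → run E
t=26: (idle)
t=27: (idle)
t=28: (idle)

context switches = 8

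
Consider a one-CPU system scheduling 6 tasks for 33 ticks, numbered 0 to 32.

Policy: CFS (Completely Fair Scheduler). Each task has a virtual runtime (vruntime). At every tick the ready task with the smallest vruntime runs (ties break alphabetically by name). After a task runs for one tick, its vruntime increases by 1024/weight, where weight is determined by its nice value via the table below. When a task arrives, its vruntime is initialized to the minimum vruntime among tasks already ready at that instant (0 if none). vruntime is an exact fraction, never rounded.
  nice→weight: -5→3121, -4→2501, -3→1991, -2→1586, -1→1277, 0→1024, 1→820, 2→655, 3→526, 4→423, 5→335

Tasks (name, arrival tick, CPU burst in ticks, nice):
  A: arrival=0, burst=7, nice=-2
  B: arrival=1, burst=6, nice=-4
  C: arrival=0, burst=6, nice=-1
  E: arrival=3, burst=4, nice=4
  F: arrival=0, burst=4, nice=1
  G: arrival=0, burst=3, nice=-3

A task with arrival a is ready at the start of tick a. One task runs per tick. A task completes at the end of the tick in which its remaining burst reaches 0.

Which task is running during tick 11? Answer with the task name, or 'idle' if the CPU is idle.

t=0: vr[A=0 C=0 F=0 G=0] → run A
t=1: vr[A=512/793 B=0 C=0 F=0 G=0] → run B
t=2: vr[A=512/793 B=1024/2501 C=0 F=0 G=0] → run C
t=3: vr[A=512/793 B=1024/2501 C=1024/1277 E=0 F=0 G=0] → run E
t=4: vr[A=512/793 B=1024/2501 C=1024/1277 E=1024/423 F=0 G=0] → run F
t=5: vr[A=512/793 B=1024/2501 C=1024/1277 E=1024/423 F=256/205 G=0] → run G
t=6: vr[A=512/793 B=1024/2501 C=1024/1277 E=1024/423 F=256/205 G=1024/1991] → run B
t=7: vr[A=512/793 B=2048/2501 C=1024/1277 E=1024/423 F=256/205 G=1024/1991] → run G
t=8: vr[A=512/793 B=2048/2501 C=1024/1277 E=1024/423 F=256/205 G=2048/1991] → run A
t=9: vr[A=1024/793 B=2048/2501 C=1024/1277 E=1024/423 F=256/205 G=2048/1991] → run C
t=10: vr[A=1024/793 B=2048/2501 C=2048/1277 E=1024/423 F=256/205 G=2048/1991] → run B
t=11: vr[A=1024/793 B=3072/2501 C=2048/1277 E=1024/423 F=256/205 G=2048/1991] → run G
t=12: vr[A=1024/793 B=3072/2501 C=2048/1277 E=1024/423 F=256/205] → run B
t=13: vr[A=1024/793 B=4096/2501 C=2048/1277 E=1024/423 F=256/205] → run F
t=14: vr[A=1024/793 B=4096/2501 C=2048/1277 E=1024/423 F=512/205] → run A
t=15: vr[A=1536/793 B=4096/2501 C=2048/1277 E=1024/423 F=512/205] → run C
t=16: vr[A=1536/793 B=4096/2501 C=3072/1277 E=1024/423 F=512/205] → run B
t=17: vr[A=1536/793 B=5120/2501 C=3072/1277 E=1024/423 F=512/205] → run A
t=18: vr[A=2048/793 B=5120/2501 C=3072/1277 E=1024/423 F=512/205] → run B
t=19: vr[A=2048/793 C=3072/1277 E=1024/423 F=512/205] → run C
t=20: vr[A=2048/793 C=4096/1277 E=1024/423 F=512/205] → run E
t=21: vr[A=2048/793 C=4096/1277 E=2048/423 F=512/205] → run F
t=22: vr[A=2048/793 C=4096/1277 E=2048/423 F=768/205] → run A
t=23: vr[A=2560/793 C=4096/1277 E=2048/423 F=768/205] → run C
t=24: vr[A=2560/793 C=5120/1277 E=2048/423 F=768/205] → run A
t=25: vr[A=3072/793 C=5120/1277 E=2048/423 F=768/205] → run F
t=26: vr[A=3072/793 C=5120/1277 E=2048/423] → run A
t=27: vr[C=5120/1277 E=2048/423] → run C
t=28: vr[E=2048/423] → run E
t=29: vr[E=1024/141] → run E
t=30: (idle)
t=31: (idle)
t=32: (idle)

running at tick 11 = G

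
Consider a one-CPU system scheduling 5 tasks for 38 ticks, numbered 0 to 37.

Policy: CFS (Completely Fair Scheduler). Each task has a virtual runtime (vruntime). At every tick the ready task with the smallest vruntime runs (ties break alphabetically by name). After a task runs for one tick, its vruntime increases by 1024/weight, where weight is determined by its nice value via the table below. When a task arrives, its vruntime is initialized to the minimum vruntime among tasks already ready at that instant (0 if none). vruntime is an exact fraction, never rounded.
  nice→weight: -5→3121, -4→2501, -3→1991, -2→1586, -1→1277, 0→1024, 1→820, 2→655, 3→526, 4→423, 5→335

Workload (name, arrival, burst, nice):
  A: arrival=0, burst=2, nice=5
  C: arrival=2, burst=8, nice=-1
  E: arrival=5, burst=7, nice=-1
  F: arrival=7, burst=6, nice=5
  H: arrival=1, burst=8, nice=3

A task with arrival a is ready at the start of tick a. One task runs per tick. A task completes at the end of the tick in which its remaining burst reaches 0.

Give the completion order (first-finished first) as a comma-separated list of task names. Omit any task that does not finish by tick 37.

t=0: vr[A=0] → run A
t=1: vr[A=1024/335 H=1024/335] → run A
t=2: vr[C=1024/335 H=1024/335] → run C
t=3: vr[C=1650688/427795 H=1024/335] → run H
t=4: vr[C=1650688/427795 H=440832/88105] → run C
t=5: vr[C=1993728/427795 E=1993728/427795 H=440832/88105] → run C
t=6: vr[C=2336768/427795 E=1993728/427795 H=440832/88105] → run E
t=7: vr[C=2336768/427795 E=2336768/427795 F=440832/88105 H=440832/88105] → run F
t=8: vr[C=2336768/427795 E=2336768/427795 F=710144/88105 H=440832/88105] → run H
t=9: vr[C=2336768/427795 E=2336768/427795 F=710144/88105 H=612352/88105] → run C
t=10: vr[C=2679808/427795 E=2336768/427795 F=710144/88105 H=612352/88105] → run E
t=11: vr[C=2679808/427795 E=2679808/427795 F=710144/88105 H=612352/88105] → run C
t=12: vr[C=3022848/427795 E=2679808/427795 F=710144/88105 H=612352/88105] → run E
t=13: vr[C=3022848/427795 E=3022848/427795 F=710144/88105 H=612352/88105] → run H
t=14: vr[C=3022848/427795 E=3022848/427795 F=710144/88105 H=783872/88105] → run C
t=15: vr[C=3365888/427795 E=3022848/427795 F=710144/88105 H=783872/88105] → run E
t=16: vr[C=3365888/427795 E=3365888/427795 F=710144/88105 H=783872/88105] → run C
t=17: vr[C=3708928/427795 E=3365888/427795 F=710144/88105 H=783872/88105] → run E
t=18: vr[C=3708928/427795 E=3708928/427795 F=710144/88105 H=783872/88105] → run F
t=19: vr[C=3708928/427795 E=3708928/427795 F=979456/88105 H=783872/88105] → run C
t=20: vr[E=3708928/427795 F=979456/88105 H=783872/88105] → run E
t=21: vr[E=4051968/427795 F=979456/88105 H=783872/88105] → run H
t=22: vr[E=4051968/427795 F=979456/88105 H=955392/88105] → run E
t=23: vr[F=979456/88105 H=955392/88105] → run H
t=24: vr[F=979456/88105 H=1126912/88105] → run F
t=25: vr[F=1248768/88105 H=1126912/88105] → run H
t=26: vr[F=1248768/88105 H=1298432/88105] → run F
t=27: vr[F=303616/17621 H=1298432/88105] → run H
t=28: vr[F=303616/17621 H=1469952/88105] → run H
t=29: vr[F=303616/17621] → run F
t=30: vr[F=1787392/88105] → run F
t=31: (idle)
t=32: (idle)
t=33: (idle)
t=34: (idle)
t=35: (idle)
t=36: (idle)
t=37: (idle)

completion order = A, C, E, H, F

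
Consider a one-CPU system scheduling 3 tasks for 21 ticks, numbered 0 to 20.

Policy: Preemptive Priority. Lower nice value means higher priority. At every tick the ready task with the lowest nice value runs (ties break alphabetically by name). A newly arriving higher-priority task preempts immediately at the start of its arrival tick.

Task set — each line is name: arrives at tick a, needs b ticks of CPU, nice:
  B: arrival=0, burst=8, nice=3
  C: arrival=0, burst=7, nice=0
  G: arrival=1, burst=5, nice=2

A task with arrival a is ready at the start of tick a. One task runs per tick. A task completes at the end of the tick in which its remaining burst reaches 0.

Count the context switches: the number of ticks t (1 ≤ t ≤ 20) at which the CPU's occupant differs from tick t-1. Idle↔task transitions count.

t=0: ready={B,C} → run C
t=1: ready={B,C,G} → run C
t=2: ready={B,C,G} → run C
t=3: ready={B,C,G} → run C
t=4: ready={B,C,G} → run C
t=5: ready={B,C,G} → run C
t=6: ready={B,C,G} → run C
t=7: ready={B,G} → run G
t=8: ready={B,G} → run G
t=9: ready={B,G} → run G
t=10: ready={B,G} → run G
t=11: ready={B,G} → run G
t=12: ready={B} → run B
t=13: ready={B} → run B
t=14: ready={B} → run B
t=15: ready={B} → run B
t=16: ready={B} → run B
t=17: ready={B} → run B
t=18: ready={B} → run B
t=19: ready={B} → run B
t=20: (idle)

context switches = 3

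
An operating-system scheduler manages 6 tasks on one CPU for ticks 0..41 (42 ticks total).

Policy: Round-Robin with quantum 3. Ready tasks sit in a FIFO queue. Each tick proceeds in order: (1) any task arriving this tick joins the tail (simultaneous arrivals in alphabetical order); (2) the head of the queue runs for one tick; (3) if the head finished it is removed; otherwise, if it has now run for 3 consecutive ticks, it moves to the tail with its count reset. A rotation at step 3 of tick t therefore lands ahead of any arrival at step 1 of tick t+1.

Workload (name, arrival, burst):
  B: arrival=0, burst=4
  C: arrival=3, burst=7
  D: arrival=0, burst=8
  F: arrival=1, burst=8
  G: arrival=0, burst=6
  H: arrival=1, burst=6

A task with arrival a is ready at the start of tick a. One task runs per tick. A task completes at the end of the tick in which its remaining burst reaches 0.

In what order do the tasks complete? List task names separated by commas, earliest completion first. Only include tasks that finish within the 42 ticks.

t=0: queue=[B,D,G] q_used=0 → run B
t=1: queue=[B,D,G,F,H] q_used=1 → run B
t=2: queue=[B,D,G,F,H] q_used=2 → run B
t=3: queue=[D,G,F,H,B,C] q_used=0 → run D
t=4: queue=[D,G,F,H,B,C] q_used=1 → run D
t=5: queue=[D,G,F,H,B,C] q_used=2 → run D
t=6: queue=[G,F,H,B,C,D] q_used=0 → run G
t=7: queue=[G,F,H,B,C,D] q_used=1 → run G
t=8: queue=[G,F,H,B,C,D] q_used=2 → run G
t=9: queue=[F,H,B,C,D,G] q_used=0 → run F
t=10: queue=[F,H,B,C,D,G] q_used=1 → run F
t=11: queue=[F,H,B,C,D,G] q_used=2 → run F
t=12: queue=[H,B,C,D,G,F] q_used=0 → run H
t=13: queue=[H,B,C,D,G,F] q_used=1 → run H
t=14: queue=[H,B,C,D,G,F] q_used=2 → run H
t=15: queue=[B,C,D,G,F,H] q_used=0 → run B
t=16: queue=[C,D,G,F,H] q_used=0 → run C
t=17: queue=[C,D,G,F,H] q_used=1 → run C
t=18: queue=[C,D,G,F,H] q_used=2 → run C
t=19: queue=[D,G,F,H,C] q_used=0 → run D
t=20: queue=[D,G,F,H,C] q_used=1 → run D
t=21: queue=[D,G,F,H,C] q_used=2 → run D
t=22: queue=[G,F,H,C,D] q_used=0 → run G
t=23: queue=[G,F,H,C,D] q_used=1 → run G
t=24: queue=[G,F,H,C,D] q_used=2 → run G
t=25: queue=[F,H,C,D] q_used=0 → run F
t=26: queue=[F,H,C,D] q_used=1 → run F
t=27: queue=[F,H,C,D] q_used=2 → run F
t=28: queue=[H,C,D,F] q_used=0 → run H
t=29: queue=[H,C,D,F] q_used=1 → run H
t=30: queue=[H,C,D,F] q_used=2 → run H
t=31: queue=[C,D,F] q_used=0 → run C
t=32: queue=[C,D,F] q_used=1 → run C
t=33: queue=[C,D,F] q_used=2 → run C
t=34: queue=[D,F,C] q_used=0 → run D
t=35: queue=[D,F,C] q_used=1 → run D
t=36: queue=[F,C] q_used=0 → run F
t=37: queue=[F,C] q_used=1 → run F
t=38: queue=[C] q_used=0 → run C
t=39: (idle)
t=40: (idle)
t=41: (idle)

completion order = B, G, H, D, F, C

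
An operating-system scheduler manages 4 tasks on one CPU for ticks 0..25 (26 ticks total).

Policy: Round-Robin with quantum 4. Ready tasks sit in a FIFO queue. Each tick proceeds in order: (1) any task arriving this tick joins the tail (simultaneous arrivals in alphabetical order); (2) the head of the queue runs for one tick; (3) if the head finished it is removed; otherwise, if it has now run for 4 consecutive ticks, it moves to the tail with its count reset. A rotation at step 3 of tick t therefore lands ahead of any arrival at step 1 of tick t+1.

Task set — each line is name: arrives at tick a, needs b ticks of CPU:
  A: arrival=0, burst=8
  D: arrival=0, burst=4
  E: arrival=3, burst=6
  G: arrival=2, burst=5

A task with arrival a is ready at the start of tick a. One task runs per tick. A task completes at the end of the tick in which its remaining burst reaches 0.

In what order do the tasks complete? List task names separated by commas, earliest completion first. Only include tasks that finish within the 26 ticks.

t=0: queue=[A,D] q_used=0 → run A
t=1: queue=[A,D] q_used=1 → run A
t=2: queue=[A,D,G] q_used=2 → run A
t=3: queue=[A,D,G,E] q_used=3 → run A
t=4: queue=[D,G,E,A] q_used=0 → run D
t=5: queue=[D,G,E,A] q_used=1 → run D
t=6: queue=[D,G,E,A] q_used=2 → run D
t=7: queue=[D,G,E,A] q_used=3 → run D
t=8: queue=[G,E,A] q_used=0 → run G
t=9: queue=[G,E,A] q_used=1 → run G
t=10: queue=[G,E,A] q_used=2 → run G
t=11: queue=[G,E,A] q_used=3 → run G
t=12: queue=[E,A,G] q_used=0 → run E
t=13: queue=[E,A,G] q_used=1 → run E
t=14: queue=[E,A,G] q_used=2 → run E
t=15: queue=[E,A,G] q_used=3 → run E
t=16: queue=[A,G,E] q_used=0 → run A
t=17: queue=[A,G,E] q_used=1 → run A
t=18: queue=[A,G,E] q_used=2 → run A
t=19: queue=[A,G,E] q_used=3 → run A
t=20: queue=[G,E] q_used=0 → run G
t=21: queue=[E] q_used=0 → run E
t=22: queue=[E] q_used=1 → run E
t=23: (idle)
t=24: (idle)
t=25: (idle)

completion order = D, A, G, E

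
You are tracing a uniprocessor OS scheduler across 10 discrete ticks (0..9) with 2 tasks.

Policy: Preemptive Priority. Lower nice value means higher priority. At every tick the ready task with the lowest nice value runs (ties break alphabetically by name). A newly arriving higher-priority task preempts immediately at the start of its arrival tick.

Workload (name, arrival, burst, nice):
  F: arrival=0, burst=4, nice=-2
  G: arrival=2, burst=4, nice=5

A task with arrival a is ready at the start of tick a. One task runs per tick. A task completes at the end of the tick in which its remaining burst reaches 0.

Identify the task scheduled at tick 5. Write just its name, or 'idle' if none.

t=0: ready={F} → run F
t=1: ready={F} → run F
t=2: ready={F,G} → run F
t=3: ready={F,G} → run F
t=4: ready={G} → run G
t=5: ready={G} → run G
t=6: ready={G} → run G
t=7: ready={G} → run G
t=8: (idle)
t=9: (idle)

running at tick 5 = G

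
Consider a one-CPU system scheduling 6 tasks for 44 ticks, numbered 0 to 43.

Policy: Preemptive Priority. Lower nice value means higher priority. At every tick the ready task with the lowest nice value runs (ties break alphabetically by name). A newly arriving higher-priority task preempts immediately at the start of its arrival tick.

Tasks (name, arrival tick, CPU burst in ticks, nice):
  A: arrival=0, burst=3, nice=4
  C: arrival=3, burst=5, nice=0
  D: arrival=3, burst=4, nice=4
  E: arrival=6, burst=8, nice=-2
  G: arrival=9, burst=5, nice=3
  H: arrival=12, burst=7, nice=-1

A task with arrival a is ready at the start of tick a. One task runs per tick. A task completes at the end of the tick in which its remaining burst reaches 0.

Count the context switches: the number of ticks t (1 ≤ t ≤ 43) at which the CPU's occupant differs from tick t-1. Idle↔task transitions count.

t=0: ready={A} → run A
t=1: ready={A} → run A
t=2: ready={A} → run A
t=3: ready={C,D} → run C
t=4: ready={C,D} → run C
t=5: ready={C,D} → run C
t=6: ready={C,D,E} → run E
t=7: ready={C,D,E} → run E
t=8: ready={C,D,E} → run E
t=9: ready={C,D,E,G} → run E
t=10: ready={C,D,E,G} → run E
t=11: ready={C,D,E,G} → run E
t=12: ready={C,D,E,G,H} → run E
t=13: ready={C,D,E,G,H} → run E
t=14: ready={C,D,G,H} → run H
t=15: ready={C,D,G,H} → run H
t=16: ready={C,D,G,H} → run H
t=17: ready={C,D,G,H} → run H
t=18: ready={C,D,G,H} → run H
t=19: ready={C,D,G,H} → run H
t=20: ready={C,D,G,H} → run H
t=21: ready={C,D,G} → run C
t=22: ready={C,D,G} → run C
t=23: ready={D,G} → run G
t=24: ready={D,G} → run G
t=25: ready={D,G} → run G
t=26: ready={D,G} → run G
t=27: ready={D,G} → run G
t=28: ready={D} → run D
t=29: ready={D} → run D
t=30: ready={D} → run D
t=31: ready={D} → run D
t=32: (idle)
t=33: (idle)
t=34: (idle)
t=35: (idle)
t=36: (idle)
t=37: (idle)
t=38: (idle)
t=39: (idle)
t=40: (idle)
t=41: (idle)
t=42: (idle)
t=43: (idle)

context switches = 7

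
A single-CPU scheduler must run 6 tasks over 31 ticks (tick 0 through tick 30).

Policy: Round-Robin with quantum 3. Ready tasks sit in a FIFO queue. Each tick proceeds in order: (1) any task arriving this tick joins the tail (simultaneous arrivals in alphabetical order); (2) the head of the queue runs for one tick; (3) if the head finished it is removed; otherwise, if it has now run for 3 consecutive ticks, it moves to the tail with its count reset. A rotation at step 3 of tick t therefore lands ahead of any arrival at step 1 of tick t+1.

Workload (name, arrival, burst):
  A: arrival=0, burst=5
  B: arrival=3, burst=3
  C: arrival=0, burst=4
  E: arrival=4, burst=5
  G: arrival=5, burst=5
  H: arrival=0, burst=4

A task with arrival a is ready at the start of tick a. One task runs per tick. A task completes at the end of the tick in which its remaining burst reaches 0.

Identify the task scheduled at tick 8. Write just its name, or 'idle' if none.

running at tick 8 = H

t=0: queue=[A,C,H] q_used=0 → run A
t=1: queue=[A,C,H] q_used=1 → run A
t=2: queue=[A,C,H] q_used=2 → run A
t=3: queue=[C,H,A,B] q_used=0 → run C
t=4: queue=[C,H,A,B,E] q_used=1 → run C
t=5: queue=[C,H,A,B,E,G] q_used=2 → run C
t=6: queue=[H,A,B,E,G,C] q_used=0 → run H
t=7: queue=[H,A,B,E,G,C] q_used=1 → run H
t=8: queue=[H,A,B,E,G,C] q_used=2 → run H
t=9: queue=[A,B,E,G,C,H] q_used=0 → run A
t=10: queue=[A,B,E,G,C,H] q_used=1 → run A
t=11: queue=[B,E,G,C,H] q_used=0 → run B
t=12: queue=[B,E,G,C,H] q_used=1 → run B
t=13: queue=[B,E,G,C,H] q_used=2 → run B
t=14: queue=[E,G,C,H] q_used=0 → run E
t=15: queue=[E,G,C,H] q_used=1 → run E
t=16: queue=[E,G,C,H] q_used=2 → run E
t=17: queue=[G,C,H,E] q_used=0 → run G
t=18: queue=[G,C,H,E] q_used=1 → run G
t=19: queue=[G,C,H,E] q_used=2 → run G
t=20: queue=[C,H,E,G] q_used=0 → run C
t=21: queue=[H,E,G] q_used=0 → run H
t=22: queue=[E,G] q_used=0 → run E
t=23: queue=[E,G] q_used=1 → run E
t=24: queue=[G] q_used=0 → run G
t=25: queue=[G] q_used=1 → run G
t=26: (idle)
t=27: (idle)
t=28: (idle)
t=29: (idle)
t=30: (idle)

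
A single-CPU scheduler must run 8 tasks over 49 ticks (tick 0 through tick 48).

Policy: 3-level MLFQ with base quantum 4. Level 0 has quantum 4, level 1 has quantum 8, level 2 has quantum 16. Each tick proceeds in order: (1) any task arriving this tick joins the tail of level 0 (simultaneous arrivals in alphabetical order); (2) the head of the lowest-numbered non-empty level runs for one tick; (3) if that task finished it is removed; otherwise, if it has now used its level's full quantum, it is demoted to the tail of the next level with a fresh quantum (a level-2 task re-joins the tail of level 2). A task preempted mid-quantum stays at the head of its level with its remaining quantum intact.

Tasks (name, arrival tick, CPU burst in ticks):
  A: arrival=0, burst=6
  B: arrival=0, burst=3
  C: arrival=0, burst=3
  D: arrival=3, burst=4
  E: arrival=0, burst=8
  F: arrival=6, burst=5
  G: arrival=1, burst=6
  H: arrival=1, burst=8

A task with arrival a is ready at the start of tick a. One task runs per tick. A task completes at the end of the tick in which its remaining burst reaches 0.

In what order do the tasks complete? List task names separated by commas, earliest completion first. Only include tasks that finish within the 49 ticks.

t=0: L0/L1/L2 = ABCE/-/- → run A
t=1: L0/L1/L2 = ABCEGH/-/- → run A
t=2: L0/L1/L2 = ABCEGH/-/- → run A
t=3: L0/L1/L2 = ABCEGHD/-/- → run A
t=4: L0/L1/L2 = BCEGHD/A/- → run B
t=5: L0/L1/L2 = BCEGHD/A/- → run B
t=6: L0/L1/L2 = BCEGHDF/A/- → run B
t=7: L0/L1/L2 = CEGHDF/A/- → run C
t=8: L0/L1/L2 = CEGHDF/A/- → run C
t=9: L0/L1/L2 = CEGHDF/A/- → run C
t=10: L0/L1/L2 = EGHDF/A/- → run E
t=11: L0/L1/L2 = EGHDF/A/- → run E
t=12: L0/L1/L2 = EGHDF/A/- → run E
t=13: L0/L1/L2 = EGHDF/A/- → run E
t=14: L0/L1/L2 = GHDF/AE/- → run G
t=15: L0/L1/L2 = GHDF/AE/- → run G
t=16: L0/L1/L2 = GHDF/AE/- → run G
t=17: L0/L1/L2 = GHDF/AE/- → run G
t=18: L0/L1/L2 = HDF/AEG/- → run H
t=19: L0/L1/L2 = HDF/AEG/- → run H
t=20: L0/L1/L2 = HDF/AEG/- → run H
t=21: L0/L1/L2 = HDF/AEG/- → run H
t=22: L0/L1/L2 = DF/AEGH/- → run D
t=23: L0/L1/L2 = DF/AEGH/- → run D
t=24: L0/L1/L2 = DF/AEGH/- → run D
t=25: L0/L1/L2 = DF/AEGH/- → run D
t=26: L0/L1/L2 = F/AEGH/- → run F
t=27: L0/L1/L2 = F/AEGH/- → run F
t=28: L0/L1/L2 = F/AEGH/- → run F
t=29: L0/L1/L2 = F/AEGH/- → run F
t=30: L0/L1/L2 = -/AEGHF/- → run A
t=31: L0/L1/L2 = -/AEGHF/- → run A
t=32: L0/L1/L2 = -/EGHF/- → run E
t=33: L0/L1/L2 = -/EGHF/- → run E
t=34: L0/L1/L2 = -/EGHF/- → run E
t=35: L0/L1/L2 = -/EGHF/- → run E
t=36: L0/L1/L2 = -/GHF/- → run G
t=37: L0/L1/L2 = -/GHF/- → run G
t=38: L0/L1/L2 = -/HF/- → run H
t=39: L0/L1/L2 = -/HF/- → run H
t=40: L0/L1/L2 = -/HF/- → run H
t=41: L0/L1/L2 = -/HF/- → run H
t=42: L0/L1/L2 = -/F/- → run F
t=43: (idle)
t=44: (idle)
t=45: (idle)
t=46: (idle)
t=47: (idle)
t=48: (idle)

completion order = B, C, D, A, E, G, H, F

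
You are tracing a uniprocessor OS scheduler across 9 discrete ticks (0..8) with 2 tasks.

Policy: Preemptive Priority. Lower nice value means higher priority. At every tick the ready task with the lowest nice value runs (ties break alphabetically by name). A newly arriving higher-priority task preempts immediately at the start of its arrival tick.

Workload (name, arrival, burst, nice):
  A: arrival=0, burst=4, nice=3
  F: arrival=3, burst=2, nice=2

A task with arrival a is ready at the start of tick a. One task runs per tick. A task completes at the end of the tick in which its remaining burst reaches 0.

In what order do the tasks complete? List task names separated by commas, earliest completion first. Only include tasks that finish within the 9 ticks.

completion order = F, A

t=0: ready={A} → run A
t=1: ready={A} → run A
t=2: ready={A} → run A
t=3: ready={A,F} → run F
t=4: ready={A,F} → run F
t=5: ready={A} → run A
t=6: (idle)
t=7: (idle)
t=8: (idle)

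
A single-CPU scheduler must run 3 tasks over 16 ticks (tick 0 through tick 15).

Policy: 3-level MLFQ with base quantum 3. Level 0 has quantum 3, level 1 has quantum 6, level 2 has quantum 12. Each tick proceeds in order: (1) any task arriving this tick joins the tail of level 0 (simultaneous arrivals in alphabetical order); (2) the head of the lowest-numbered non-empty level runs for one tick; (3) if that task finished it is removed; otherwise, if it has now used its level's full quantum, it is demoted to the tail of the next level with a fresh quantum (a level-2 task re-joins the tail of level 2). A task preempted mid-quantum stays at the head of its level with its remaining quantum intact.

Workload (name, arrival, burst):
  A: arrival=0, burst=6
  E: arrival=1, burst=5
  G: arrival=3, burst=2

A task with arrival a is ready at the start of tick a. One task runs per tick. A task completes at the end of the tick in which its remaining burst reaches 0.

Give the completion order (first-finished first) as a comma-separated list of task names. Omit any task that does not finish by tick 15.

t=0: L0/L1/L2 = A/-/- → run A
t=1: L0/L1/L2 = AE/-/- → run A
t=2: L0/L1/L2 = AE/-/- → run A
t=3: L0/L1/L2 = EG/A/- → run E
t=4: L0/L1/L2 = EG/A/- → run E
t=5: L0/L1/L2 = EG/A/- → run E
t=6: L0/L1/L2 = G/AE/- → run G
t=7: L0/L1/L2 = G/AE/- → run G
t=8: L0/L1/L2 = -/AE/- → run A
t=9: L0/L1/L2 = -/AE/- → run A
t=10: L0/L1/L2 = -/AE/- → run A
t=11: L0/L1/L2 = -/E/- → run E
t=12: L0/L1/L2 = -/E/- → run E
t=13: (idle)
t=14: (idle)
t=15: (idle)

completion order = G, A, E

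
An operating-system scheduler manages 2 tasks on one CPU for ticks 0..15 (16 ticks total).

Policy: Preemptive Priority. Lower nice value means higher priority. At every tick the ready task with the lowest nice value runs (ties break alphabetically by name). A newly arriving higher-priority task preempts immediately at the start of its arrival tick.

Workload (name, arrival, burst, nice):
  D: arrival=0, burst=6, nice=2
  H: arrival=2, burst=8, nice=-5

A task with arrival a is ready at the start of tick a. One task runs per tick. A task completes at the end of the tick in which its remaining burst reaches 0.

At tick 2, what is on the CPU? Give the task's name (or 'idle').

running at tick 2 = H

t=0: ready={D} → run D
t=1: ready={D} → run D
t=2: ready={D,H} → run H
t=3: ready={D,H} → run H
t=4: ready={D,H} → run H
t=5: ready={D,H} → run H
t=6: ready={D,H} → run H
t=7: ready={D,H} → run H
t=8: ready={D,H} → run H
t=9: ready={D,H} → run H
t=10: ready={D} → run D
t=11: ready={D} → run D
t=12: ready={D} → run D
t=13: ready={D} → run D
t=14: (idle)
t=15: (idle)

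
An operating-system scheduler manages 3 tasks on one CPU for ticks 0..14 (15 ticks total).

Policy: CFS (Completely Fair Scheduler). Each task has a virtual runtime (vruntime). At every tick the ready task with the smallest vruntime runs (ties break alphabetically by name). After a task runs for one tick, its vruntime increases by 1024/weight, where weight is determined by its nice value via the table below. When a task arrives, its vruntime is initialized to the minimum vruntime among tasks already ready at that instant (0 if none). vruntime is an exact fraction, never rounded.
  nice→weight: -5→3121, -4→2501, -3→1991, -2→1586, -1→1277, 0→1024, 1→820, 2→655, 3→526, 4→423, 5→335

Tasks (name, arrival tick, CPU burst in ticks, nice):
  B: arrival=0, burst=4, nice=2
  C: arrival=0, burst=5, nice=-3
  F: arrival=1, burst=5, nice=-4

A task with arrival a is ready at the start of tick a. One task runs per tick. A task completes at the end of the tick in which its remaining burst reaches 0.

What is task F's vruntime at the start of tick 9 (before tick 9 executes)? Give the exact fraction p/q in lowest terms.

vruntime(F, start of tick 9) = 4096/2501

t=0: vr[B=0 C=0] → run B
t=1: vr[B=1024/655 C=0 F=0] → run C
t=2: vr[B=1024/655 C=1024/1991 F=0] → run F
t=3: vr[B=1024/655 C=1024/1991 F=1024/2501] → run F
t=4: vr[B=1024/655 C=1024/1991 F=2048/2501] → run C
t=5: vr[B=1024/655 C=2048/1991 F=2048/2501] → run F
t=6: vr[B=1024/655 C=2048/1991 F=3072/2501] → run C
t=7: vr[B=1024/655 C=3072/1991 F=3072/2501] → run F
t=8: vr[B=1024/655 C=3072/1991 F=4096/2501] → run C
t=9: vr[B=1024/655 C=4096/1991 F=4096/2501] → run B
t=10: vr[B=2048/655 C=4096/1991 F=4096/2501] → run F
t=11: vr[B=2048/655 C=4096/1991] → run C
t=12: vr[B=2048/655] → run B
t=13: vr[B=3072/655] → run B
t=14: (idle)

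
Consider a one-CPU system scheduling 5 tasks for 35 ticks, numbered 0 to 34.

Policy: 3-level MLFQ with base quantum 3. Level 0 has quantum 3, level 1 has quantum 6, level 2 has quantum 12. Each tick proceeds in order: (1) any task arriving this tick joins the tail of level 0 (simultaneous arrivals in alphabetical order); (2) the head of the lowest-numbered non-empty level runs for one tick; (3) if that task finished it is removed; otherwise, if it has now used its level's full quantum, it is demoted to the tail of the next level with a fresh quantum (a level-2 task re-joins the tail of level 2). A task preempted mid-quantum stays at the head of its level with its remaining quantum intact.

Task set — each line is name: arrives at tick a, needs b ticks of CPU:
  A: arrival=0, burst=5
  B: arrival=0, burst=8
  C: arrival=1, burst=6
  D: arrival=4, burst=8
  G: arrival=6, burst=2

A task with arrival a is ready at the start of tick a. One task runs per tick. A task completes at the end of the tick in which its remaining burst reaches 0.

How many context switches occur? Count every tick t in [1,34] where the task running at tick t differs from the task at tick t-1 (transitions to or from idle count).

t=0: L0/L1/L2 = AB/-/- → run A
t=1: L0/L1/L2 = ABC/-/- → run A
t=2: L0/L1/L2 = ABC/-/- → run A
t=3: L0/L1/L2 = BC/A/- → run B
t=4: L0/L1/L2 = BCD/A/- → run B
t=5: L0/L1/L2 = BCD/A/- → run B
t=6: L0/L1/L2 = CDG/AB/- → run C
t=7: L0/L1/L2 = CDG/AB/- → run C
t=8: L0/L1/L2 = CDG/AB/- → run C
t=9: L0/L1/L2 = DG/ABC/- → run D
t=10: L0/L1/L2 = DG/ABC/- → run D
t=11: L0/L1/L2 = DG/ABC/- → run D
t=12: L0/L1/L2 = G/ABCD/- → run G
t=13: L0/L1/L2 = G/ABCD/- → run G
t=14: L0/L1/L2 = -/ABCD/- → run A
t=15: L0/L1/L2 = -/ABCD/- → run A
t=16: L0/L1/L2 = -/BCD/- → run B
t=17: L0/L1/L2 = -/BCD/- → run B
t=18: L0/L1/L2 = -/BCD/- → run B
t=19: L0/L1/L2 = -/BCD/- → run B
t=20: L0/L1/L2 = -/BCD/- → run B
t=21: L0/L1/L2 = -/CD/- → run C
t=22: L0/L1/L2 = -/CD/- → run C
t=23: L0/L1/L2 = -/CD/- → run C
t=24: L0/L1/L2 = -/D/- → run D
t=25: L0/L1/L2 = -/D/- → run D
t=26: L0/L1/L2 = -/D/- → run D
t=27: L0/L1/L2 = -/D/- → run D
t=28: L0/L1/L2 = -/D/- → run D
t=29: (idle)
t=30: (idle)
t=31: (idle)
t=32: (idle)
t=33: (idle)
t=34: (idle)

context switches = 9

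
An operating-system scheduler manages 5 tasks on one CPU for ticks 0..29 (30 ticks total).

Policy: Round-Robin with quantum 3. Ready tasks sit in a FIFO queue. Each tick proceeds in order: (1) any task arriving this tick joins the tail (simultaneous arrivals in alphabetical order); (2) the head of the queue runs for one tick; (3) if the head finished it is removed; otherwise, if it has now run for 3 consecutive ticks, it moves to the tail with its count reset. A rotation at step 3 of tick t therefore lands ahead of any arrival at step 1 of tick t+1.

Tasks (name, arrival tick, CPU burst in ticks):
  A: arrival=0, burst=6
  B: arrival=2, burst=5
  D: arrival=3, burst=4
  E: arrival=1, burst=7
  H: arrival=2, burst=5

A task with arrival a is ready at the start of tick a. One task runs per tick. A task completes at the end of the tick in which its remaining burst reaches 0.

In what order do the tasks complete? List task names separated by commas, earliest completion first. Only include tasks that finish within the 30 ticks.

completion order = A, B, H, D, E

t=0: queue=[A] q_used=0 → run A
t=1: queue=[A,E] q_used=1 → run A
t=2: queue=[A,E,B,H] q_used=2 → run A
t=3: queue=[E,B,H,A,D] q_used=0 → run E
t=4: queue=[E,B,H,A,D] q_used=1 → run E
t=5: queue=[E,B,H,A,D] q_used=2 → run E
t=6: queue=[B,H,A,D,E] q_used=0 → run B
t=7: queue=[B,H,A,D,E] q_used=1 → run B
t=8: queue=[B,H,A,D,E] q_used=2 → run B
t=9: queue=[H,A,D,E,B] q_used=0 → run H
t=10: queue=[H,A,D,E,B] q_used=1 → run H
t=11: queue=[H,A,D,E,B] q_used=2 → run H
t=12: queue=[A,D,E,B,H] q_used=0 → run A
t=13: queue=[A,D,E,B,H] q_used=1 → run A
t=14: queue=[A,D,E,B,H] q_used=2 → run A
t=15: queue=[D,E,B,H] q_used=0 → run D
t=16: queue=[D,E,B,H] q_used=1 → run D
t=17: queue=[D,E,B,H] q_used=2 → run D
t=18: queue=[E,B,H,D] q_used=0 → run E
t=19: queue=[E,B,H,D] q_used=1 → run E
t=20: queue=[E,B,H,D] q_used=2 → run E
t=21: queue=[B,H,D,E] q_used=0 → run B
t=22: queue=[B,H,D,E] q_used=1 → run B
t=23: queue=[H,D,E] q_used=0 → run H
t=24: queue=[H,D,E] q_used=1 → run H
t=25: queue=[D,E] q_used=0 → run D
t=26: queue=[E] q_used=0 → run E
t=27: (idle)
t=28: (idle)
t=29: (idle)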